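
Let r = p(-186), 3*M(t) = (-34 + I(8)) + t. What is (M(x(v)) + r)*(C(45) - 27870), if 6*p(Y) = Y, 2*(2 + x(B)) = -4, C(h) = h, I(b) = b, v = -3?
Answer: 1140825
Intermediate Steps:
x(B) = -4 (x(B) = -2 + (1/2)*(-4) = -2 - 2 = -4)
p(Y) = Y/6
M(t) = -26/3 + t/3 (M(t) = ((-34 + 8) + t)/3 = (-26 + t)/3 = -26/3 + t/3)
r = -31 (r = (1/6)*(-186) = -31)
(M(x(v)) + r)*(C(45) - 27870) = ((-26/3 + (1/3)*(-4)) - 31)*(45 - 27870) = ((-26/3 - 4/3) - 31)*(-27825) = (-10 - 31)*(-27825) = -41*(-27825) = 1140825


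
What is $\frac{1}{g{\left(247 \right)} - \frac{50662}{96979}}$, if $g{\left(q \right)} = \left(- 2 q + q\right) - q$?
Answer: $- \frac{96979}{47958288} \approx -0.0020222$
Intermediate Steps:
$g{\left(q \right)} = - 2 q$ ($g{\left(q \right)} = - q - q = - 2 q$)
$\frac{1}{g{\left(247 \right)} - \frac{50662}{96979}} = \frac{1}{\left(-2\right) 247 - \frac{50662}{96979}} = \frac{1}{-494 - \frac{50662}{96979}} = \frac{1}{- \frac{47958288}{96979}} = - \frac{96979}{47958288}$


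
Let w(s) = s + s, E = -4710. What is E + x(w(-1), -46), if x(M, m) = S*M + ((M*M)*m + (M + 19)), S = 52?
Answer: -4981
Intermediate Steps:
w(s) = 2*s
x(M, m) = 19 + 53*M + m*M**2 (x(M, m) = 52*M + ((M*M)*m + (M + 19)) = 52*M + (M**2*m + (19 + M)) = 52*M + (m*M**2 + (19 + M)) = 52*M + (19 + M + m*M**2) = 19 + 53*M + m*M**2)
E + x(w(-1), -46) = -4710 + (19 + 53*(2*(-1)) - 46*(2*(-1))**2) = -4710 + (19 + 53*(-2) - 46*(-2)**2) = -4710 + (19 - 106 - 46*4) = -4710 + (19 - 106 - 184) = -4710 - 271 = -4981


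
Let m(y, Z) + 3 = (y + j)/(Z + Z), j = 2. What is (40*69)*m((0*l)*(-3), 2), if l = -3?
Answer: -6900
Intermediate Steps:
m(y, Z) = -3 + (2 + y)/(2*Z) (m(y, Z) = -3 + (y + 2)/(Z + Z) = -3 + (2 + y)/((2*Z)) = -3 + (2 + y)*(1/(2*Z)) = -3 + (2 + y)/(2*Z))
(40*69)*m((0*l)*(-3), 2) = (40*69)*((½)*(2 + (0*(-3))*(-3) - 6*2)/2) = 2760*((½)*(½)*(2 + 0*(-3) - 12)) = 2760*((½)*(½)*(2 + 0 - 12)) = 2760*((½)*(½)*(-10)) = 2760*(-5/2) = -6900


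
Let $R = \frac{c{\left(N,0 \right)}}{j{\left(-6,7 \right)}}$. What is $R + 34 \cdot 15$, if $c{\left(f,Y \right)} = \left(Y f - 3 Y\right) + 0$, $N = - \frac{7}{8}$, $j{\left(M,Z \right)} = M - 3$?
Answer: $510$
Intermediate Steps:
$j{\left(M,Z \right)} = -3 + M$
$N = - \frac{7}{8}$ ($N = \left(-7\right) \frac{1}{8} = - \frac{7}{8} \approx -0.875$)
$c{\left(f,Y \right)} = - 3 Y + Y f$ ($c{\left(f,Y \right)} = \left(- 3 Y + Y f\right) + 0 = - 3 Y + Y f$)
$R = 0$ ($R = \frac{0 \left(-3 - \frac{7}{8}\right)}{-3 - 6} = \frac{0 \left(- \frac{31}{8}\right)}{-9} = 0 \left(- \frac{1}{9}\right) = 0$)
$R + 34 \cdot 15 = 0 + 34 \cdot 15 = 0 + 510 = 510$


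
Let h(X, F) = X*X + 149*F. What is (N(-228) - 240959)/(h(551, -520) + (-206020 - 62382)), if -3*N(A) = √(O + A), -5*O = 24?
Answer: 240959/42281 + 2*I*√1455/634215 ≈ 5.699 + 0.00012029*I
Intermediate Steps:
O = -24/5 (O = -⅕*24 = -24/5 ≈ -4.8000)
h(X, F) = X² + 149*F
N(A) = -√(-24/5 + A)/3
(N(-228) - 240959)/(h(551, -520) + (-206020 - 62382)) = (-√(-120 + 25*(-228))/15 - 240959)/((551² + 149*(-520)) + (-206020 - 62382)) = (-√(-120 - 5700)/15 - 240959)/((303601 - 77480) - 268402) = (-2*I*√1455/15 - 240959)/(226121 - 268402) = (-2*I*√1455/15 - 240959)/(-42281) = (-2*I*√1455/15 - 240959)*(-1/42281) = (-240959 - 2*I*√1455/15)*(-1/42281) = 240959/42281 + 2*I*√1455/634215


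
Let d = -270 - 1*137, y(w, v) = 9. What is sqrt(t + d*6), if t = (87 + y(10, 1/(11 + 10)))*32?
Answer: 3*sqrt(70) ≈ 25.100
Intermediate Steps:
d = -407 (d = -270 - 137 = -407)
t = 3072 (t = (87 + 9)*32 = 96*32 = 3072)
sqrt(t + d*6) = sqrt(3072 - 407*6) = sqrt(3072 - 2442) = sqrt(630) = 3*sqrt(70)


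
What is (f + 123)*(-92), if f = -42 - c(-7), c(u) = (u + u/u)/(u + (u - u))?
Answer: -51612/7 ≈ -7373.1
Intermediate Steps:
c(u) = (1 + u)/u (c(u) = (u + 1)/(u + 0) = (1 + u)/u)
f = -300/7 (f = -42 - (1 - 7)/(-7) = -42 - (-1)*(-6)/7 = -42 - 1*6/7 = -42 - 6/7 = -300/7 ≈ -42.857)
(f + 123)*(-92) = (-300/7 + 123)*(-92) = (561/7)*(-92) = -51612/7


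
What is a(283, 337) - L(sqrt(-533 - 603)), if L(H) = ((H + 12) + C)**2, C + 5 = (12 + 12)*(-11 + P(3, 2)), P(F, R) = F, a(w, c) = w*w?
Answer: 47000 + 1480*I*sqrt(71) ≈ 47000.0 + 12471.0*I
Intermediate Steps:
a(w, c) = w**2
C = -197 (C = -5 + (12 + 12)*(-11 + 3) = -5 + 24*(-8) = -5 - 192 = -197)
L(H) = (-185 + H)**2 (L(H) = ((H + 12) - 197)**2 = ((12 + H) - 197)**2 = (-185 + H)**2)
a(283, 337) - L(sqrt(-533 - 603)) = 283**2 - (-185 + sqrt(-533 - 603))**2 = 80089 - (-185 + sqrt(-1136))**2 = 80089 - (-185 + 4*I*sqrt(71))**2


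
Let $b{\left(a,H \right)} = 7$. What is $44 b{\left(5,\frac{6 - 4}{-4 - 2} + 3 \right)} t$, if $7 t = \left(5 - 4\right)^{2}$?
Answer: $44$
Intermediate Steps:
$t = \frac{1}{7}$ ($t = \frac{\left(5 - 4\right)^{2}}{7} = \frac{1^{2}}{7} = \frac{1}{7} \cdot 1 = \frac{1}{7} \approx 0.14286$)
$44 b{\left(5,\frac{6 - 4}{-4 - 2} + 3 \right)} t = 44 \cdot 7 \cdot \frac{1}{7} = 308 \cdot \frac{1}{7} = 44$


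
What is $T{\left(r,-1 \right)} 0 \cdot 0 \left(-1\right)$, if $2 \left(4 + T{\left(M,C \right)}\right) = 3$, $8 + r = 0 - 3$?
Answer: $0$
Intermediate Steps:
$r = -11$ ($r = -8 + \left(0 - 3\right) = -8 - 3 = -11$)
$T{\left(M,C \right)} = - \frac{5}{2}$ ($T{\left(M,C \right)} = -4 + \frac{1}{2} \cdot 3 = -4 + \frac{3}{2} = - \frac{5}{2}$)
$T{\left(r,-1 \right)} 0 \cdot 0 \left(-1\right) = \left(- \frac{5}{2}\right) 0 \cdot 0 \left(-1\right) = 0 \cdot 0 = 0$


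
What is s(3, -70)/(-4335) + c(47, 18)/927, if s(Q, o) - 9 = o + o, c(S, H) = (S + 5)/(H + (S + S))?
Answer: 1152197/37506420 ≈ 0.030720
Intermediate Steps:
c(S, H) = (5 + S)/(H + 2*S)
s(Q, o) = 9 + 2*o (s(Q, o) = 9 + (o + o) = 9 + 2*o)
s(3, -70)/(-4335) + c(47, 18)/927 = (9 + 2*(-70))/(-4335) + ((5 + 47)/(18 + 2*47))/927 = (9 - 140)*(-1/4335) + (52/(18 + 94))*(1/927) = -131*(-1/4335) + (52/112)*(1/927) = 131/4335 + ((1/112)*52)*(1/927) = 131/4335 + (13/28)*(1/927) = 131/4335 + 13/25956 = 1152197/37506420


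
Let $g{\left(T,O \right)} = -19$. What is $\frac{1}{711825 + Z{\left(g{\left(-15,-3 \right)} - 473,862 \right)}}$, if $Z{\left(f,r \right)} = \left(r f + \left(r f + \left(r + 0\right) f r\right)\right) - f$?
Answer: $- \frac{1}{365713539} \approx -2.7344 \cdot 10^{-9}$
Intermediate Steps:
$Z{\left(f,r \right)} = - f + f r^{2} + 2 f r$ ($Z{\left(f,r \right)} = \left(f r + \left(f r + r f r\right)\right) - f = \left(f r + \left(f r + f r r\right)\right) - f = \left(f r + \left(f r + f r^{2}\right)\right) - f = \left(f r^{2} + 2 f r\right) - f = - f + f r^{2} + 2 f r$)
$\frac{1}{711825 + Z{\left(g{\left(-15,-3 \right)} - 473,862 \right)}} = \frac{1}{711825 + \left(-19 - 473\right) \left(-1 + 862^{2} + 2 \cdot 862\right)} = \frac{1}{711825 - 492 \left(-1 + 743044 + 1724\right)} = \frac{1}{711825 - 366425364} = \frac{1}{-365713539} = - \frac{1}{365713539}$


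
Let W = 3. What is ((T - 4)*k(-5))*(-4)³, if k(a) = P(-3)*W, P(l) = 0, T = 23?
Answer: 0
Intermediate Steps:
k(a) = 0 (k(a) = 0*3 = 0)
((T - 4)*k(-5))*(-4)³ = ((23 - 4)*0)*(-4)³ = (19*0)*(-64) = 0*(-64) = 0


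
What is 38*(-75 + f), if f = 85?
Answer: 380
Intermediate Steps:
38*(-75 + f) = 38*(-75 + 85) = 38*10 = 380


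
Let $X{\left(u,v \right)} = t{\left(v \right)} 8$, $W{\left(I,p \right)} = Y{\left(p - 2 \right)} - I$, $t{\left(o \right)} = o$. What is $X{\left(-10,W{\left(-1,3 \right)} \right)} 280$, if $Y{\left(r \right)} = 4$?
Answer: $11200$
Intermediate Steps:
$W{\left(I,p \right)} = 4 - I$
$X{\left(u,v \right)} = 8 v$ ($X{\left(u,v \right)} = v 8 = 8 v$)
$X{\left(-10,W{\left(-1,3 \right)} \right)} 280 = 8 \left(4 - -1\right) 280 = 8 \left(4 + 1\right) 280 = 8 \cdot 5 \cdot 280 = 40 \cdot 280 = 11200$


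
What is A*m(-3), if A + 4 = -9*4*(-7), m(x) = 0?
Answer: 0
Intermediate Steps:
A = 248 (A = -4 - 9*4*(-7) = -4 - 36*(-7) = -4 + 252 = 248)
A*m(-3) = 248*0 = 0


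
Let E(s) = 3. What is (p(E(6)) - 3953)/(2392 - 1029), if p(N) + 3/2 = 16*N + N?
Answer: -7807/2726 ≈ -2.8639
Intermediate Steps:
p(N) = -3/2 + 17*N (p(N) = -3/2 + (16*N + N) = -3/2 + 17*N)
(p(E(6)) - 3953)/(2392 - 1029) = ((-3/2 + 17*3) - 3953)/(2392 - 1029) = ((-3/2 + 51) - 3953)/1363 = (99/2 - 3953)*(1/1363) = -7807/2*1/1363 = -7807/2726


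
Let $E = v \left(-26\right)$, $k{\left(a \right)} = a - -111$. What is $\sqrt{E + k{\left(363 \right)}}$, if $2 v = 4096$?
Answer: $i \sqrt{52774} \approx 229.73 i$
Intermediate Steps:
$v = 2048$ ($v = \frac{1}{2} \cdot 4096 = 2048$)
$k{\left(a \right)} = 111 + a$ ($k{\left(a \right)} = a + 111 = 111 + a$)
$E = -53248$ ($E = 2048 \left(-26\right) = -53248$)
$\sqrt{E + k{\left(363 \right)}} = \sqrt{-53248 + \left(111 + 363\right)} = \sqrt{-53248 + 474} = \sqrt{-52774} = i \sqrt{52774}$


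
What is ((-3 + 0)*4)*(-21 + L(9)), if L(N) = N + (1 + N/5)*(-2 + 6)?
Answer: 48/5 ≈ 9.6000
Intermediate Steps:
L(N) = 4 + 9*N/5 (L(N) = N + (1 + N*(⅕))*4 = N + (1 + N/5)*4 = N + (4 + 4*N/5) = 4 + 9*N/5)
((-3 + 0)*4)*(-21 + L(9)) = ((-3 + 0)*4)*(-21 + (4 + (9/5)*9)) = (-3*4)*(-21 + (4 + 81/5)) = -12*(-21 + 101/5) = -12*(-⅘) = 48/5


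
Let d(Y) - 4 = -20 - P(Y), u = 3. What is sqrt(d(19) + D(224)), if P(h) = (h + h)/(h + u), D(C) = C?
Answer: sqrt(24959)/11 ≈ 14.362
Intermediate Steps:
P(h) = 2*h/(3 + h) (P(h) = (h + h)/(h + 3) = (2*h)/(3 + h) = 2*h/(3 + h))
d(Y) = -16 - 2*Y/(3 + Y) (d(Y) = 4 + (-20 - 2*Y/(3 + Y)) = -16 - 2*Y/(3 + Y))
sqrt(d(19) + D(224)) = sqrt(6*(-8 - 3*19)/(3 + 19) + 224) = sqrt(6*(-8 - 57)/22 + 224) = sqrt(6*(1/22)*(-65) + 224) = sqrt(-195/11 + 224) = sqrt(2269/11) = sqrt(24959)/11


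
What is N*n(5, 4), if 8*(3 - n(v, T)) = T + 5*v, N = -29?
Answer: 145/8 ≈ 18.125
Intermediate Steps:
n(v, T) = 3 - 5*v/8 - T/8 (n(v, T) = 3 - (T + 5*v)/8 = 3 + (-5*v/8 - T/8) = 3 - 5*v/8 - T/8)
N*n(5, 4) = -29*(3 - 5/8*5 - 1/8*4) = -29*(3 - 25/8 - 1/2) = -29*(-5/8) = 145/8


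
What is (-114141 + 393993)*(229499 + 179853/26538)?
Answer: 284078899300230/4423 ≈ 6.4228e+10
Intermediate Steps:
(-114141 + 393993)*(229499 + 179853/26538) = 279852*(229499 + 179853*(1/26538)) = 279852*(229499 + 59951/8846) = 279852*(2030208105/8846) = 284078899300230/4423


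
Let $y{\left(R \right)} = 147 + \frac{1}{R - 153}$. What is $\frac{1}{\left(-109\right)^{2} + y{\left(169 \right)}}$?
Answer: $\frac{16}{192449} \approx 8.3139 \cdot 10^{-5}$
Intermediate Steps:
$y{\left(R \right)} = 147 + \frac{1}{-153 + R}$
$\frac{1}{\left(-109\right)^{2} + y{\left(169 \right)}} = \frac{1}{\left(-109\right)^{2} + \frac{-22490 + 147 \cdot 169}{-153 + 169}} = \frac{1}{11881 + \frac{-22490 + 24843}{16}} = \frac{1}{11881 + \frac{1}{16} \cdot 2353} = \frac{1}{11881 + \frac{2353}{16}} = \frac{1}{\frac{192449}{16}} = \frac{16}{192449}$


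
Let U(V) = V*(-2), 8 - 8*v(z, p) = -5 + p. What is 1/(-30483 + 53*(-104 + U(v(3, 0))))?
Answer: -4/144669 ≈ -2.7649e-5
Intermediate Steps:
v(z, p) = 13/8 - p/8 (v(z, p) = 1 - (-5 + p)/8 = 1 + (5/8 - p/8) = 13/8 - p/8)
U(V) = -2*V
1/(-30483 + 53*(-104 + U(v(3, 0)))) = 1/(-30483 + 53*(-104 - 2*(13/8 - 1/8*0))) = 1/(-30483 + 53*(-104 - 2*(13/8 + 0))) = 1/(-30483 + 53*(-104 - 2*13/8)) = 1/(-30483 + 53*(-104 - 13/4)) = 1/(-30483 + 53*(-429/4)) = 1/(-30483 - 22737/4) = 1/(-144669/4) = -4/144669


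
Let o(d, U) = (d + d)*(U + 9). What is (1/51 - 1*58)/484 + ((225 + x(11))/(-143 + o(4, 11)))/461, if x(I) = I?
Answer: -1020505/11379324 ≈ -0.089681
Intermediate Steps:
o(d, U) = 2*d*(9 + U) (o(d, U) = (2*d)*(9 + U) = 2*d*(9 + U))
(1/51 - 1*58)/484 + ((225 + x(11))/(-143 + o(4, 11)))/461 = (1/51 - 1*58)/484 + ((225 + 11)/(-143 + 2*4*(9 + 11)))/461 = (1/51 - 58)*(1/484) + (236/(-143 + 2*4*20))*(1/461) = -2957/51*1/484 + (236/(-143 + 160))*(1/461) = -2957/24684 + (236/17)*(1/461) = -2957/24684 + 236/7837 = -1020505/11379324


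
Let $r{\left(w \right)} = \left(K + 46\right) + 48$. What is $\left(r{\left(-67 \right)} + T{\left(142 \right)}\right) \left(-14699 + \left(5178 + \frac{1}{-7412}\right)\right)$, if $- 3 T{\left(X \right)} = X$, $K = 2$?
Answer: $- \frac{5151584669}{11118} \approx -4.6336 \cdot 10^{5}$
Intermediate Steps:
$T{\left(X \right)} = - \frac{X}{3}$
$r{\left(w \right)} = 96$ ($r{\left(w \right)} = \left(2 + 46\right) + 48 = 48 + 48 = 96$)
$\left(r{\left(-67 \right)} + T{\left(142 \right)}\right) \left(-14699 + \left(5178 + \frac{1}{-7412}\right)\right) = \left(96 - \frac{142}{3}\right) \left(-14699 + \left(5178 + \frac{1}{-7412}\right)\right) = \left(96 - \frac{142}{3}\right) \left(-14699 + \left(5178 - \frac{1}{7412}\right)\right) = \frac{146 \left(-14699 + \frac{38379335}{7412}\right)}{3} = \frac{146}{3} \left(- \frac{70569653}{7412}\right) = - \frac{5151584669}{11118}$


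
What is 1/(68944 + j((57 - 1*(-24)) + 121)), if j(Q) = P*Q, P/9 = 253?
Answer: 1/528898 ≈ 1.8907e-6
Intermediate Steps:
P = 2277 (P = 9*253 = 2277)
j(Q) = 2277*Q
1/(68944 + j((57 - 1*(-24)) + 121)) = 1/(68944 + 2277*((57 - 1*(-24)) + 121)) = 1/(68944 + 2277*((57 + 24) + 121)) = 1/(68944 + 2277*(81 + 121)) = 1/(68944 + 2277*202) = 1/(68944 + 459954) = 1/528898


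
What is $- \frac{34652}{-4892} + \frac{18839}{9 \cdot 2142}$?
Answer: $\frac{190045411}{23576994} \approx 8.0606$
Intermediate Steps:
$- \frac{34652}{-4892} + \frac{18839}{9 \cdot 2142} = \left(-34652\right) \left(- \frac{1}{4892}\right) + \frac{18839}{19278} = \frac{8663}{1223} + 18839 \cdot \frac{1}{19278} = \frac{8663}{1223} + \frac{18839}{19278} = \frac{190045411}{23576994}$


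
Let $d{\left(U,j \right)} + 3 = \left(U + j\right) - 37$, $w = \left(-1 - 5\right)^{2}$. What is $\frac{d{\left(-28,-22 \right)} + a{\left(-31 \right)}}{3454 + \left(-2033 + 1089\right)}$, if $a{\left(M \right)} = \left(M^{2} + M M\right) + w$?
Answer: $\frac{934}{1255} \approx 0.74422$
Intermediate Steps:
$w = 36$ ($w = \left(-6\right)^{2} = 36$)
$d{\left(U,j \right)} = -40 + U + j$ ($d{\left(U,j \right)} = -3 - \left(37 - U - j\right) = -3 + \left(-37 + U + j\right) = -40 + U + j$)
$a{\left(M \right)} = 36 + 2 M^{2}$ ($a{\left(M \right)} = \left(M^{2} + M M\right) + 36 = \left(M^{2} + M^{2}\right) + 36 = 2 M^{2} + 36 = 36 + 2 M^{2}$)
$\frac{d{\left(-28,-22 \right)} + a{\left(-31 \right)}}{3454 + \left(-2033 + 1089\right)} = \frac{\left(-40 - 28 - 22\right) + \left(36 + 2 \left(-31\right)^{2}\right)}{3454 + \left(-2033 + 1089\right)} = \frac{-90 + \left(36 + 2 \cdot 961\right)}{3454 - 944} = \frac{-90 + \left(36 + 1922\right)}{2510} = \left(-90 + 1958\right) \frac{1}{2510} = 1868 \cdot \frac{1}{2510} = \frac{934}{1255}$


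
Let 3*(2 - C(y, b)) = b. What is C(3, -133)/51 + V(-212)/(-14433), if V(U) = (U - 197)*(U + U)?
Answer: -480911/43299 ≈ -11.107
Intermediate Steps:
C(y, b) = 2 - b/3
V(U) = 2*U*(-197 + U) (V(U) = (-197 + U)*(2*U) = 2*U*(-197 + U))
C(3, -133)/51 + V(-212)/(-14433) = (2 - ⅓*(-133))/51 + (2*(-212)*(-197 - 212))/(-14433) = (2 + 133/3)*(1/51) + (2*(-212)*(-409))*(-1/14433) = (139/3)*(1/51) + 173416*(-1/14433) = 139/153 - 173416/14433 = -480911/43299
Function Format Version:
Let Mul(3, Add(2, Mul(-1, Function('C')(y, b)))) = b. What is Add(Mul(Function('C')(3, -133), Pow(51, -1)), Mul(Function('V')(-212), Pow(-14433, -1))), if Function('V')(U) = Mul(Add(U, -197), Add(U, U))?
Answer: Rational(-480911, 43299) ≈ -11.107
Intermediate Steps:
Function('C')(y, b) = Add(2, Mul(Rational(-1, 3), b))
Function('V')(U) = Mul(2, U, Add(-197, U)) (Function('V')(U) = Mul(Add(-197, U), Mul(2, U)) = Mul(2, U, Add(-197, U)))
Add(Mul(Function('C')(3, -133), Pow(51, -1)), Mul(Function('V')(-212), Pow(-14433, -1))) = Add(Mul(Add(2, Mul(Rational(-1, 3), -133)), Pow(51, -1)), Mul(Mul(2, -212, Add(-197, -212)), Pow(-14433, -1))) = Add(Mul(Add(2, Rational(133, 3)), Rational(1, 51)), Mul(Mul(2, -212, -409), Rational(-1, 14433))) = Add(Mul(Rational(139, 3), Rational(1, 51)), Mul(173416, Rational(-1, 14433))) = Add(Rational(139, 153), Rational(-173416, 14433)) = Rational(-480911, 43299)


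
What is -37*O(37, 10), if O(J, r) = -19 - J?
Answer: 2072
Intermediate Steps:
-37*O(37, 10) = -37*(-19 - 1*37) = -37*(-19 - 37) = -37*(-56) = 2072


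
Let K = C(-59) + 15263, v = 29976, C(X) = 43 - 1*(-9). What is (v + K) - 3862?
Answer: 41429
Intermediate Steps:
C(X) = 52 (C(X) = 43 + 9 = 52)
K = 15315 (K = 52 + 15263 = 15315)
(v + K) - 3862 = (29976 + 15315) - 3862 = 45291 - 3862 = 41429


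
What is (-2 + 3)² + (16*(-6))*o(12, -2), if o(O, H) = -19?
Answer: 1825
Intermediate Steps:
(-2 + 3)² + (16*(-6))*o(12, -2) = (-2 + 3)² + (16*(-6))*(-19) = 1² - 96*(-19) = 1 + 1824 = 1825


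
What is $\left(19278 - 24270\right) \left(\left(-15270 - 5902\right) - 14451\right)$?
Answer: $177830016$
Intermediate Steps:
$\left(19278 - 24270\right) \left(\left(-15270 - 5902\right) - 14451\right) = - 4992 \left(\left(-15270 - 5902\right) - 14451\right) = - 4992 \left(-21172 - 14451\right) = \left(-4992\right) \left(-35623\right) = 177830016$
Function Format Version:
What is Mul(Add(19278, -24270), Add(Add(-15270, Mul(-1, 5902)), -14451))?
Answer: 177830016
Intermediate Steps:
Mul(Add(19278, -24270), Add(Add(-15270, Mul(-1, 5902)), -14451)) = Mul(-4992, Add(Add(-15270, -5902), -14451)) = Mul(-4992, Add(-21172, -14451)) = Mul(-4992, -35623) = 177830016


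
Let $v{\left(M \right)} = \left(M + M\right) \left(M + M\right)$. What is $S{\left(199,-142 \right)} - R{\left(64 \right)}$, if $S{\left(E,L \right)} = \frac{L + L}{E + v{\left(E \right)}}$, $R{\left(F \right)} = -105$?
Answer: $\frac{16653031}{158603} \approx 105.0$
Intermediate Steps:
$v{\left(M \right)} = 4 M^{2}$ ($v{\left(M \right)} = 2 M 2 M = 4 M^{2}$)
$S{\left(E,L \right)} = \frac{2 L}{E + 4 E^{2}}$ ($S{\left(E,L \right)} = \frac{L + L}{E + 4 E^{2}} = \frac{2 L}{E + 4 E^{2}}$)
$S{\left(199,-142 \right)} - R{\left(64 \right)} = 2 \left(-142\right) \frac{1}{199} \frac{1}{1 + 4 \cdot 199} - -105 = 2 \left(-142\right) \frac{1}{199} \frac{1}{1 + 796} + 105 = 2 \left(-142\right) \frac{1}{199} \cdot \frac{1}{797} + 105 = - \frac{284}{158603} + 105 = \frac{16653031}{158603}$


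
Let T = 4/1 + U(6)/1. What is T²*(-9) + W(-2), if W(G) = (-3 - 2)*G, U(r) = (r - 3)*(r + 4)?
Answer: -10394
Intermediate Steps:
U(r) = (-3 + r)*(4 + r)
T = 34 (T = 4/1 + (-12 + 6 + 6²)/1 = 4*1 + (-12 + 6 + 36)*1 = 4 + 30*1 = 4 + 30 = 34)
W(G) = -5*G
T²*(-9) + W(-2) = 34²*(-9) - 5*(-2) = 1156*(-9) + 10 = -10404 + 10 = -10394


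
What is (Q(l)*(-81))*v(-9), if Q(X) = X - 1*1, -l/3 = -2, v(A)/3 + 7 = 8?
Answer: -1215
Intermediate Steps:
v(A) = 3 (v(A) = -21 + 3*8 = -21 + 24 = 3)
l = 6 (l = -3*(-2) = 6)
Q(X) = -1 + X (Q(X) = X - 1 = -1 + X)
(Q(l)*(-81))*v(-9) = ((-1 + 6)*(-81))*3 = (5*(-81))*3 = -405*3 = -1215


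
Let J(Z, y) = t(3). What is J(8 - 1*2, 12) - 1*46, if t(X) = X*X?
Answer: -37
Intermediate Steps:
t(X) = X**2
J(Z, y) = 9 (J(Z, y) = 3**2 = 9)
J(8 - 1*2, 12) - 1*46 = 9 - 1*46 = 9 - 46 = -37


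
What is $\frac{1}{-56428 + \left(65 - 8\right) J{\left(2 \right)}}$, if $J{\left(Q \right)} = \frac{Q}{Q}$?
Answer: $- \frac{1}{56371} \approx -1.774 \cdot 10^{-5}$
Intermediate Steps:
$J{\left(Q \right)} = 1$
$\frac{1}{-56428 + \left(65 - 8\right) J{\left(2 \right)}} = \frac{1}{-56428 + \left(65 - 8\right) 1} = \frac{1}{-56428 + 57 \cdot 1} = \frac{1}{-56428 + 57} = \frac{1}{-56371} = - \frac{1}{56371}$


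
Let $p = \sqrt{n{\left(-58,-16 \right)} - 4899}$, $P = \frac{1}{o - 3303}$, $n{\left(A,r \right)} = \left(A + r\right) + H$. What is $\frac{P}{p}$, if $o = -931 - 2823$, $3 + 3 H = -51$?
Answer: $\frac{i \sqrt{4991}}{35221487} \approx 2.0058 \cdot 10^{-6} i$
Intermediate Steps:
$H = -18$ ($H = -1 + \frac{1}{3} \left(-51\right) = -1 - 17 = -18$)
$o = -3754$ ($o = -931 - 2823 = -3754$)
$n{\left(A,r \right)} = -18 + A + r$ ($n{\left(A,r \right)} = \left(A + r\right) - 18 = -18 + A + r$)
$P = - \frac{1}{7057}$ ($P = \frac{1}{-3754 - 3303} = \frac{1}{-7057} = - \frac{1}{7057} \approx -0.0001417$)
$p = i \sqrt{4991}$ ($p = \sqrt{\left(-18 - 58 - 16\right) - 4899} = \sqrt{-92 - 4899} = \sqrt{-4991} = i \sqrt{4991} \approx 70.647 i$)
$\frac{P}{p} = - \frac{1}{7057 i \sqrt{4991}} = - \frac{\left(- \frac{1}{4991}\right) i \sqrt{4991}}{7057} = \frac{i \sqrt{4991}}{35221487}$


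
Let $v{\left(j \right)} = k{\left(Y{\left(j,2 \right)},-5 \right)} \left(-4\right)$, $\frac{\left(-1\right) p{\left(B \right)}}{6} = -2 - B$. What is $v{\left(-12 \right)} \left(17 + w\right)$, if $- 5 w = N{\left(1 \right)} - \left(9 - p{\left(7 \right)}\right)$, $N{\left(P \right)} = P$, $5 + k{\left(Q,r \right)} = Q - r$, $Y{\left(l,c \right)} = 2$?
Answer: $- \frac{312}{5} \approx -62.4$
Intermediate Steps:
$p{\left(B \right)} = 12 + 6 B$ ($p{\left(B \right)} = - 6 \left(-2 - B\right) = 12 + 6 B$)
$k{\left(Q,r \right)} = -5 + Q - r$ ($k{\left(Q,r \right)} = -5 + \left(Q - r\right) = -5 + Q - r$)
$w = - \frac{46}{5}$ ($w = - \frac{1 - \left(9 - \left(12 + 6 \cdot 7\right)\right)}{5} = - \frac{1 - \left(9 - \left(12 + 42\right)\right)}{5} = - \frac{1 - \left(9 - 54\right)}{5} = - \frac{1 - -45}{5} = - \frac{1 + 45}{5} = \left(- \frac{1}{5}\right) 46 = - \frac{46}{5} \approx -9.2$)
$v{\left(j \right)} = -8$ ($v{\left(j \right)} = \left(-5 + 2 - -5\right) \left(-4\right) = \left(-5 + 2 + 5\right) \left(-4\right) = 2 \left(-4\right) = -8$)
$v{\left(-12 \right)} \left(17 + w\right) = - 8 \left(17 - \frac{46}{5}\right) = \left(-8\right) \frac{39}{5} = - \frac{312}{5}$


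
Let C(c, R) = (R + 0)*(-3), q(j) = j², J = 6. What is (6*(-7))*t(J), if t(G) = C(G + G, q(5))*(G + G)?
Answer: 37800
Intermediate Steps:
C(c, R) = -3*R (C(c, R) = R*(-3) = -3*R)
t(G) = -150*G (t(G) = (-3*5²)*(G + G) = (-3*25)*(2*G) = -150*G)
(6*(-7))*t(J) = (6*(-7))*(-150*6) = -42*(-900) = 37800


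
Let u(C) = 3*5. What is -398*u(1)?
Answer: -5970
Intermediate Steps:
u(C) = 15
-398*u(1) = -398*15 = -5970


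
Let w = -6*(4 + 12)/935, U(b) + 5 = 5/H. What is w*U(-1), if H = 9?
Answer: 256/561 ≈ 0.45633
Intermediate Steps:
U(b) = -40/9 (U(b) = -5 + 5/9 = -40/9)
w = -96/935 (w = -6*16*(1/935) = -96*1/935 = -96/935 ≈ -0.10267)
w*U(-1) = -96/935*(-40/9) = 256/561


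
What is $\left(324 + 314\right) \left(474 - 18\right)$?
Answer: $290928$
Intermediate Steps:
$\left(324 + 314\right) \left(474 - 18\right) = 638 \cdot 456 = 290928$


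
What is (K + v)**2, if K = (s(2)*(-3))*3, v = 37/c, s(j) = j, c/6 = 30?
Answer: 10259209/32400 ≈ 316.64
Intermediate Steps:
c = 180 (c = 6*30 = 180)
v = 37/180 ≈ 0.20556
K = -18 (K = (2*(-3))*3 = -6*3 = -18)
(K + v)**2 = (-18 + 37/180)**2 = (-3203/180)**2 = 10259209/32400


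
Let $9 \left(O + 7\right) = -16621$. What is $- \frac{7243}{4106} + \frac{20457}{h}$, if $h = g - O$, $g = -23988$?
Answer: $- \frac{1099415761}{408974024} \approx -2.6882$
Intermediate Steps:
$O = - \frac{16684}{9}$ ($O = -7 + \frac{1}{9} \left(-16621\right) = -7 - \frac{16621}{9} = - \frac{16684}{9} \approx -1853.8$)
$h = - \frac{199208}{9}$ ($h = -23988 - - \frac{16684}{9} = -23988 + \frac{16684}{9} = - \frac{199208}{9} \approx -22134.0$)
$- \frac{7243}{4106} + \frac{20457}{h} = - \frac{7243}{4106} + \frac{20457}{- \frac{199208}{9}} = \left(-7243\right) \frac{1}{4106} + 20457 \left(- \frac{9}{199208}\right) = - \frac{7243}{4106} - \frac{184113}{199208} = - \frac{1099415761}{408974024}$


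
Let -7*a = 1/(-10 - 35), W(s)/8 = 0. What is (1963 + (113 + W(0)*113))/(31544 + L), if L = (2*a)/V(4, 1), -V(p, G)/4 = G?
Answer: 1307880/19872719 ≈ 0.065813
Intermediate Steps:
V(p, G) = -4*G
W(s) = 0 (W(s) = 8*0 = 0)
a = 1/315 (a = -1/(7*(-10 - 35)) = -1/7/(-45) = -1/7*(-1/45) = 1/315 ≈ 0.0031746)
L = -1/630 (L = (2*(1/315))/((-4*1)) = (2/315)/(-4) = (2/315)*(-1/4) = -1/630 ≈ -0.0015873)
(1963 + (113 + W(0)*113))/(31544 + L) = (1963 + (113 + 0*113))/(31544 - 1/630) = (1963 + (113 + 0))/(19872719/630) = (1963 + 113)*(630/19872719) = 2076*(630/19872719) = 1307880/19872719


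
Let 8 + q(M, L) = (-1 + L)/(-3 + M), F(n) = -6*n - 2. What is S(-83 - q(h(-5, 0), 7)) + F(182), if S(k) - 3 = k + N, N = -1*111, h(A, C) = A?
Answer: -5105/4 ≈ -1276.3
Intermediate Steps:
N = -111
F(n) = -2 - 6*n
q(M, L) = -8 + (-1 + L)/(-3 + M)
S(k) = -108 + k (S(k) = 3 + (k - 111) = 3 + (-111 + k) = -108 + k)
S(-83 - q(h(-5, 0), 7)) + F(182) = (-108 + (-83 - (23 + 7 - 8*(-5))/(-3 - 5))) + (-2 - 6*182) = (-108 + (-83 - (23 + 7 + 40)/(-8))) + (-2 - 1092) = (-108 + (-83 - (-1)*70/8)) - 1094 = (-108 + (-83 - 1*(-35/4))) - 1094 = (-108 + (-83 + 35/4)) - 1094 = (-108 - 297/4) - 1094 = -729/4 - 1094 = -5105/4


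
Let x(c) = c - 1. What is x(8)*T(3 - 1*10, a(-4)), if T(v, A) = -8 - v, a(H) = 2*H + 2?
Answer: -7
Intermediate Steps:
a(H) = 2 + 2*H
x(c) = -1 + c
x(8)*T(3 - 1*10, a(-4)) = (-1 + 8)*(-8 - (3 - 1*10)) = 7*(-8 - (3 - 10)) = 7*(-8 - 1*(-7)) = 7*(-8 + 7) = 7*(-1) = -7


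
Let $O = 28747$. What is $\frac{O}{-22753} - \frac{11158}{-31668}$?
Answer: $- \frac{46891573}{51467286} \approx -0.91109$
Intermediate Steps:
$\frac{O}{-22753} - \frac{11158}{-31668} = \frac{28747}{-22753} - \frac{11158}{-31668} = 28747 \left(- \frac{1}{22753}\right) - - \frac{797}{2262} = - \frac{28747}{22753} + \frac{797}{2262} = - \frac{46891573}{51467286}$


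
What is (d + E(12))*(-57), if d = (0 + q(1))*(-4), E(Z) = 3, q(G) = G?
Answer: 57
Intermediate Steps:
d = -4 (d = (0 + 1)*(-4) = 1*(-4) = -4)
(d + E(12))*(-57) = (-4 + 3)*(-57) = -1*(-57) = 57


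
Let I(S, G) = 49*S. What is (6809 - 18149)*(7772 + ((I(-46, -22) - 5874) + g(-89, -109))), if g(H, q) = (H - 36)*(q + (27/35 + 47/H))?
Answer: -13361171940/89 ≈ -1.5013e+8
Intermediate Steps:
g(H, q) = (-36 + H)*(27/35 + q + 47/H) (g(H, q) = (-36 + H)*(q + (27*(1/35) + 47/H)) = (-36 + H)*(q + (27/35 + 47/H)) = (-36 + H)*(27/35 + q + 47/H))
(6809 - 18149)*(7772 + ((I(-46, -22) - 5874) + g(-89, -109))) = (6809 - 18149)*(7772 + ((49*(-46) - 5874) + (673/35 - 1692/(-89) - 36*(-109) + (27/35)*(-89) - 89*(-109)))) = -11340*(7772 + ((-2254 - 5874) + (673/35 - 1692*(-1/89) + 3924 - 2403/35 + 9701))) = -11340*(7772 + (-8128 + (673/35 + 1692/89 + 3924 - 2403/35 + 9701))) = -11340*(7772 + (-8128 + 8469425/623)) = -11340*(7772 + 3405681/623) = -11340*8247637/623 = -13361171940/89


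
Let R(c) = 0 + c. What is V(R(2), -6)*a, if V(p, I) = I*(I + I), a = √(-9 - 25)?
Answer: 72*I*√34 ≈ 419.83*I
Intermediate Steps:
R(c) = c
a = I*√34 (a = √(-34) = I*√34 ≈ 5.8309*I)
V(p, I) = 2*I² (V(p, I) = I*(2*I) = 2*I²)
V(R(2), -6)*a = (2*(-6)²)*(I*√34) = (2*36)*(I*√34) = 72*(I*√34) = 72*I*√34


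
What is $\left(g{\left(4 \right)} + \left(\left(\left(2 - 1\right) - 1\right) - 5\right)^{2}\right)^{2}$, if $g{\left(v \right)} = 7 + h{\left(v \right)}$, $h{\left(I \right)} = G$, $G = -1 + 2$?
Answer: $1089$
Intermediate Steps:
$G = 1$
$h{\left(I \right)} = 1$
$g{\left(v \right)} = 8$ ($g{\left(v \right)} = 7 + 1 = 8$)
$\left(g{\left(4 \right)} + \left(\left(\left(2 - 1\right) - 1\right) - 5\right)^{2}\right)^{2} = \left(8 + \left(\left(\left(2 - 1\right) - 1\right) - 5\right)^{2}\right)^{2} = \left(8 + \left(\left(1 - 1\right) - 5\right)^{2}\right)^{2} = \left(8 + \left(0 - 5\right)^{2}\right)^{2} = \left(8 + \left(-5\right)^{2}\right)^{2} = \left(8 + 25\right)^{2} = 33^{2} = 1089$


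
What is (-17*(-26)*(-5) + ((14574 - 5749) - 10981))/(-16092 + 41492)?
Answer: -2183/12700 ≈ -0.17189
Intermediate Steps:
(-17*(-26)*(-5) + ((14574 - 5749) - 10981))/(-16092 + 41492) = (442*(-5) + (8825 - 10981))/25400 = (-2210 - 2156)*(1/25400) = -4366*1/25400 = -2183/12700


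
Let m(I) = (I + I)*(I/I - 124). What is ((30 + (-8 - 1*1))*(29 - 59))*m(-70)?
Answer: -10848600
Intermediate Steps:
m(I) = -246*I (m(I) = (2*I)*(1 - 124) = (2*I)*(-123) = -246*I)
((30 + (-8 - 1*1))*(29 - 59))*m(-70) = ((30 + (-8 - 1*1))*(29 - 59))*(-246*(-70)) = ((30 + (-8 - 1))*(-30))*17220 = ((30 - 9)*(-30))*17220 = (21*(-30))*17220 = -630*17220 = -10848600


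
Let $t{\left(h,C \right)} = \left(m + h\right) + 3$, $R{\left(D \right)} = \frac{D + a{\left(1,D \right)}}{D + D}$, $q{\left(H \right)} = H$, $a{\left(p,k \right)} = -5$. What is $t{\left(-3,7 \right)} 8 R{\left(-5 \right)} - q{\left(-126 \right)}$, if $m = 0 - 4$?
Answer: $94$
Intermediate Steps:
$m = -4$
$R{\left(D \right)} = \frac{-5 + D}{2 D}$ ($R{\left(D \right)} = \frac{D - 5}{D + D} = \frac{-5 + D}{2 D}$)
$t{\left(h,C \right)} = -1 + h$ ($t{\left(h,C \right)} = \left(-4 + h\right) + 3 = -1 + h$)
$t{\left(-3,7 \right)} 8 R{\left(-5 \right)} - q{\left(-126 \right)} = \left(-1 - 3\right) 8 \frac{-5 - 5}{2 \left(-5\right)} - -126 = \left(-4\right) 8 \cdot \frac{1}{2} \left(- \frac{1}{5}\right) \left(-10\right) + 126 = \left(-32\right) 1 + 126 = -32 + 126 = 94$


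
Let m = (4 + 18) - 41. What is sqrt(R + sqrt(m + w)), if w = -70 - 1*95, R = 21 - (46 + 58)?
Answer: sqrt(-83 + 2*I*sqrt(46)) ≈ 0.742 + 9.1406*I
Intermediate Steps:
R = -83 (R = 21 - 1*104 = 21 - 104 = -83)
m = -19 (m = 22 - 41 = -19)
w = -165 (w = -70 - 95 = -165)
sqrt(R + sqrt(m + w)) = sqrt(-83 + sqrt(-19 - 165)) = sqrt(-83 + sqrt(-184)) = sqrt(-83 + 2*I*sqrt(46))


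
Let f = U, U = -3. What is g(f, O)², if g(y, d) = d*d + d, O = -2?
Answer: 4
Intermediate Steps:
f = -3
g(y, d) = d + d² (g(y, d) = d² + d = d + d²)
g(f, O)² = (-2*(1 - 2))² = (-2*(-1))² = 2² = 4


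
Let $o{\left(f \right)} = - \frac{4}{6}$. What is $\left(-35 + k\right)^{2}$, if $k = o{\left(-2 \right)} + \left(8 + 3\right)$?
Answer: $\frac{5476}{9} \approx 608.44$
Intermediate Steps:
$o{\left(f \right)} = - \frac{2}{3}$ ($o{\left(f \right)} = \left(-4\right) \frac{1}{6} = - \frac{2}{3}$)
$k = \frac{31}{3}$ ($k = - \frac{2}{3} + \left(8 + 3\right) = - \frac{2}{3} + 11 = \frac{31}{3} \approx 10.333$)
$\left(-35 + k\right)^{2} = \left(-35 + \frac{31}{3}\right)^{2} = \left(- \frac{74}{3}\right)^{2} = \frac{5476}{9}$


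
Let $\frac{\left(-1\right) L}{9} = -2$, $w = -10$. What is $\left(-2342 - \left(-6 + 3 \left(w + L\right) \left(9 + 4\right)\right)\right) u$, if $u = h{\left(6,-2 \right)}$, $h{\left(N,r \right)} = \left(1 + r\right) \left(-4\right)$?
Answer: $-10592$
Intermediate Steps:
$h{\left(N,r \right)} = -4 - 4 r$
$u = 4$ ($u = -4 - -8 = -4 + 8 = 4$)
$L = 18$ ($L = \left(-9\right) \left(-2\right) = 18$)
$\left(-2342 - \left(-6 + 3 \left(w + L\right) \left(9 + 4\right)\right)\right) u = \left(-2342 + \left(6 - 3 \left(-10 + 18\right) \left(9 + 4\right)\right)\right) 4 = \left(-2342 + \left(6 - 3 \cdot 8 \cdot 13\right)\right) 4 = \left(-2342 + \left(6 - 312\right)\right) 4 = \left(-2342 - 306\right) 4 = \left(-2648\right) 4 = -10592$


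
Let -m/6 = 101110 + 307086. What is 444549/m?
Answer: -148183/816392 ≈ -0.18151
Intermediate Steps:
m = -2449176 (m = -6*(101110 + 307086) = -6*408196 = -2449176)
444549/m = 444549/(-2449176) = 444549*(-1/2449176) = -148183/816392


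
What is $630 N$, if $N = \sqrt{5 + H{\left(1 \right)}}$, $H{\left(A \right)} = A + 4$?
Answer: $630 \sqrt{10} \approx 1992.2$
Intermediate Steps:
$H{\left(A \right)} = 4 + A$
$N = \sqrt{10}$ ($N = \sqrt{5 + \left(4 + 1\right)} = \sqrt{5 + 5} = \sqrt{10} \approx 3.1623$)
$630 N = 630 \sqrt{10}$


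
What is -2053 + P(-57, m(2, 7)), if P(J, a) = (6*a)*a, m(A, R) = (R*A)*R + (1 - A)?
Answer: 54401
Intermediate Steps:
m(A, R) = 1 - A + A*R² (m(A, R) = (A*R)*R + (1 - A) = A*R² + (1 - A) = 1 - A + A*R²)
P(J, a) = 6*a²
-2053 + P(-57, m(2, 7)) = -2053 + 6*(1 - 1*2 + 2*7²)² = -2053 + 6*(1 - 2 + 2*49)² = -2053 + 6*(1 - 2 + 98)² = -2053 + 6*97² = -2053 + 6*9409 = -2053 + 56454 = 54401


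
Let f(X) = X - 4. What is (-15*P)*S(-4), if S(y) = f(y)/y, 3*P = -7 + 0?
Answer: 70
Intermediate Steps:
P = -7/3 (P = (-7 + 0)/3 = (1/3)*(-7) = -7/3 ≈ -2.3333)
f(X) = -4 + X
S(y) = (-4 + y)/y
(-15*P)*S(-4) = (-15*(-7/3))*((-4 - 4)/(-4)) = 35*(-1/4*(-8)) = 35*2 = 70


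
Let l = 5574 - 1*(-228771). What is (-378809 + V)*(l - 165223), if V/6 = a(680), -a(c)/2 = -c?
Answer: -25620000178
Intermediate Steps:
a(c) = 2*c (a(c) = -(-2)*c = 2*c)
V = 8160 (V = 6*(2*680) = 6*1360 = 8160)
l = 234345 (l = 5574 + 228771 = 234345)
(-378809 + V)*(l - 165223) = (-378809 + 8160)*(234345 - 165223) = -370649*69122 = -25620000178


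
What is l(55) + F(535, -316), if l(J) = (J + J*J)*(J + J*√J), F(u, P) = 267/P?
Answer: 53530133/316 + 169400*√55 ≈ 1.4257e+6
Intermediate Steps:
l(J) = (J + J²)*(J + J^(3/2))
l(55) + F(535, -316) = (55² + 55³ + 55^(5/2) + 55^(7/2)) + 267/(-316) = (3025 + 166375 + 3025*√55 + 166375*√55) + 267*(-1/316) = (169400 + 169400*√55) - 267/316 = 53530133/316 + 169400*√55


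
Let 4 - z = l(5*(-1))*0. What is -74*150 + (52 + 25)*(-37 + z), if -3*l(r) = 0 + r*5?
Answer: -13641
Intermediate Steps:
l(r) = -5*r/3 (l(r) = -(0 + r*5)/3 = -(0 + 5*r)/3 = -5*r/3)
z = 4 (z = 4 - (-25*(-1)/3)*0 = 4 - (-5/3*(-5))*0 = 4 - 25*0/3 = 4 - 1*0 = 4 + 0 = 4)
-74*150 + (52 + 25)*(-37 + z) = -74*150 + (52 + 25)*(-37 + 4) = -11100 + 77*(-33) = -11100 - 2541 = -13641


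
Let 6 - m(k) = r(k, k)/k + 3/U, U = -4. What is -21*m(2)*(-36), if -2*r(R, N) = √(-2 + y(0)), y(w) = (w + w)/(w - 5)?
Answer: 5103 + 189*I*√2 ≈ 5103.0 + 267.29*I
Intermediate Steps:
y(w) = 2*w/(-5 + w) (y(w) = (2*w)/(-5 + w) = 2*w/(-5 + w))
r(R, N) = -I*√2/2 (r(R, N) = -√(-2 + 2*0/(-5 + 0))/2 = -√(-2 + 2*0/(-5))/2 = -√(-2 + 2*0*(-⅕))/2 = -√(-2 + 0)/2 = -I*√2/2)
m(k) = 27/4 + I*√2/(2*k) (m(k) = 6 - ((-I*√2/2)/k + 3/(-4)) = 6 - (-I*√2/(2*k) + 3*(-¼)) = 6 - (-I*√2/(2*k) - ¾) = 6 - (-¾ - I*√2/(2*k)) = 6 + (¾ + I*√2/(2*k)) = 27/4 + I*√2/(2*k))
-21*m(2)*(-36) = -21*(27/4 + (½)*I*√2/2)*(-36) = -21*(27/4 + (½)*I*√2*(½))*(-36) = -21*(27/4 + I*√2/4)*(-36) = (-567/4 - 21*I*√2/4)*(-36) = 5103 + 189*I*√2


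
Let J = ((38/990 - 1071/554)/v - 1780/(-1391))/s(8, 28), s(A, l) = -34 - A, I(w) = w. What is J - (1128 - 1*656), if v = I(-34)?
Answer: -36731910181787/77816601720 ≈ -472.03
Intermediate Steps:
v = -34
J = -2474169947/77816601720 (J = ((38/990 - 1071/554)/(-34) - 1780/(-1391))/(-34 - 1*8) = ((38*(1/990) - 1071*1/554)*(-1/34) - 1780*(-1/1391))/(-34 - 8) = ((19/495 - 1071/554)*(-1/34) + 1780/1391)/(-42) = (-519619/274230*(-1/34) + 1780/1391)*(-1/42) = (519619/9323820 + 1780/1391)*(-1/42) = (17319189629/12969433620)*(-1/42) = -2474169947/77816601720 ≈ -0.031795)
J - (1128 - 1*656) = -2474169947/77816601720 - (1128 - 1*656) = -2474169947/77816601720 - (1128 - 656) = -2474169947/77816601720 - 1*472 = -2474169947/77816601720 - 472 = -36731910181787/77816601720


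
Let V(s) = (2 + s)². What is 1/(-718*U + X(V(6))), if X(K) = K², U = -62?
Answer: 1/48612 ≈ 2.0571e-5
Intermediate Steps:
1/(-718*U + X(V(6))) = 1/(-718*(-62) + ((2 + 6)²)²) = 1/(44516 + (8²)²) = 1/(44516 + 64²) = 1/(44516 + 4096) = 1/48612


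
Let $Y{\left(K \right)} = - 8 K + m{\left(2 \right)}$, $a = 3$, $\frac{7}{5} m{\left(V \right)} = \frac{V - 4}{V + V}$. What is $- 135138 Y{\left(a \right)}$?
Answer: $\frac{23041029}{7} \approx 3.2916 \cdot 10^{6}$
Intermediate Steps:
$m{\left(V \right)} = \frac{5 \left(-4 + V\right)}{14 V}$ ($m{\left(V \right)} = \frac{5 \frac{V - 4}{V + V}}{7} = \frac{5 \frac{-4 + V}{2 V}}{7} = \frac{5 \left(-4 + V\right)}{14 V}$)
$Y{\left(K \right)} = - \frac{5}{14} - 8 K$ ($Y{\left(K \right)} = - 8 K + \frac{5 \left(-4 + 2\right)}{14 \cdot 2} = - 8 K + \frac{5}{14} \cdot \frac{1}{2} \left(-2\right) = - 8 K - \frac{5}{14} = - \frac{5}{14} - 8 K$)
$- 135138 Y{\left(a \right)} = - 135138 \left(- \frac{5}{14} - 24\right) = \left(-135138\right) \left(- \frac{341}{14}\right) = \frac{23041029}{7}$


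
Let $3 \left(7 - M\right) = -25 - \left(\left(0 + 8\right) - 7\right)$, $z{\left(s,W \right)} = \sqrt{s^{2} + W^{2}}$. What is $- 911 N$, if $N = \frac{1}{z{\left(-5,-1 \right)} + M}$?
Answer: $- \frac{128451}{1975} + \frac{8199 \sqrt{26}}{1975} \approx -43.87$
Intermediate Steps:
$z{\left(s,W \right)} = \sqrt{W^{2} + s^{2}}$
$M = \frac{47}{3}$ ($M = 7 - \frac{-25 - \left(\left(0 + 8\right) - 7\right)}{3} = 7 - \frac{-25 - \left(8 - 7\right)}{3} = 7 - \frac{-25 - 1}{3} = 7 - - \frac{26}{3} = 7 + \frac{26}{3} = \frac{47}{3} \approx 15.667$)
$N = \frac{1}{\frac{47}{3} + \sqrt{26}}$ ($N = \frac{1}{\sqrt{\left(-1\right)^{2} + \left(-5\right)^{2}} + \frac{47}{3}} = \frac{1}{\sqrt{1 + 25} + \frac{47}{3}} = \frac{1}{\sqrt{26} + \frac{47}{3}} = \frac{1}{\frac{47}{3} + \sqrt{26}} \approx 0.048156$)
$- 911 N = - 911 \left(\frac{141}{1975} - \frac{9 \sqrt{26}}{1975}\right) = - \frac{128451}{1975} + \frac{8199 \sqrt{26}}{1975}$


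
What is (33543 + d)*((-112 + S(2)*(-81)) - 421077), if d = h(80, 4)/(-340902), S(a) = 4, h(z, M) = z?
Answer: -2409974381731589/170451 ≈ -1.4139e+10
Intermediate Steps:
d = -40/170451 (d = 80/(-340902) = 80*(-1/340902) = -40/170451 ≈ -0.00023467)
(33543 + d)*((-112 + S(2)*(-81)) - 421077) = (33543 - 40/170451)*((-112 + 4*(-81)) - 421077) = 5717437853*((-112 - 324) - 421077)/170451 = 5717437853*(-436 - 421077)/170451 = (5717437853/170451)*(-421513) = -2409974381731589/170451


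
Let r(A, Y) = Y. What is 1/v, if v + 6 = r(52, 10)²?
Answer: 1/94 ≈ 0.010638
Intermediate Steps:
v = 94 (v = -6 + 10² = -6 + 100 = 94)
1/v = 1/94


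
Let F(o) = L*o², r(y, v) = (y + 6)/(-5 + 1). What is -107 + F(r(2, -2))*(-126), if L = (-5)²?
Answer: -12707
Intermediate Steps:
L = 25
r(y, v) = -3/2 - y/4 (r(y, v) = (6 + y)/(-4) = (6 + y)*(-¼) = -3/2 - y/4)
F(o) = 25*o²
-107 + F(r(2, -2))*(-126) = -107 + (25*(-3/2 - ¼*2)²)*(-126) = -107 + (25*(-3/2 - ½)²)*(-126) = -107 + (25*(-2)²)*(-126) = -107 + (25*4)*(-126) = -107 + 100*(-126) = -107 - 12600 = -12707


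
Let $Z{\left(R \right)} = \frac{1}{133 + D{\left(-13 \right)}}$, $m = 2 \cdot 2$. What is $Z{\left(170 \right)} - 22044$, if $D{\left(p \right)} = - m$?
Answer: $- \frac{2843675}{129} \approx -22044.0$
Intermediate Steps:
$m = 4$
$D{\left(p \right)} = -4$ ($D{\left(p \right)} = \left(-1\right) 4 = -4$)
$Z{\left(R \right)} = \frac{1}{129}$ ($Z{\left(R \right)} = \frac{1}{133 - 4} = \frac{1}{129}$)
$Z{\left(170 \right)} - 22044 = \frac{1}{129} - 22044 = - \frac{2843675}{129}$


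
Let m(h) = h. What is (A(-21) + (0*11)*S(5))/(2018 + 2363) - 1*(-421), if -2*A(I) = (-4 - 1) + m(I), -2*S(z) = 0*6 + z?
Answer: 141878/337 ≈ 421.00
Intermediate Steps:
S(z) = -z/2 (S(z) = -(0*6 + z)/2 = -(0 + z)/2 = -z/2)
A(I) = 5/2 - I/2 (A(I) = -((-4 - 1) + I)/2 = -(-5 + I)/2 = 5/2 - I/2)
(A(-21) + (0*11)*S(5))/(2018 + 2363) - 1*(-421) = ((5/2 - ½*(-21)) + (0*11)*(-½*5))/(2018 + 2363) - 1*(-421) = ((5/2 + 21/2) + 0*(-5/2))/4381 + 421 = (13 + 0)*(1/4381) + 421 = 13*(1/4381) + 421 = 1/337 + 421 = 141878/337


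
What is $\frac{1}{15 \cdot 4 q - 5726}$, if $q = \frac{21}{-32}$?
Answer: $- \frac{8}{46123} \approx -0.00017345$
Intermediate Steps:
$q = - \frac{21}{32}$ ($q = 21 \left(- \frac{1}{32}\right) = - \frac{21}{32} \approx -0.65625$)
$\frac{1}{15 \cdot 4 q - 5726} = \frac{1}{15 \cdot 4 \left(- \frac{21}{32}\right) - 5726} = \frac{1}{60 \left(- \frac{21}{32}\right) - 5726} = \frac{1}{- \frac{315}{8} - 5726} = \frac{1}{- \frac{46123}{8}} = - \frac{8}{46123}$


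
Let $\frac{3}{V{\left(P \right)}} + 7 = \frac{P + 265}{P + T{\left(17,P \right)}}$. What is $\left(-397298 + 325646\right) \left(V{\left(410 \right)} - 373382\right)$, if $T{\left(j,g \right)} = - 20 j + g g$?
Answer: $\frac{6295201820690496}{235303} \approx 2.6754 \cdot 10^{10}$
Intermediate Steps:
$T{\left(j,g \right)} = g^{2} - 20 j$ ($T{\left(j,g \right)} = - 20 j + g^{2} = g^{2} - 20 j$)
$V{\left(P \right)} = \frac{3}{-7 + \frac{265 + P}{-340 + P + P^{2}}}$ ($V{\left(P \right)} = \frac{3}{-7 + \frac{P + 265}{P + \left(P^{2} - 340\right)}} = \frac{3}{-7 + \frac{265 + P}{P + \left(P^{2} - 340\right)}} = \frac{3}{-7 + \frac{265 + P}{P + \left(-340 + P^{2}\right)}} = \frac{3}{-7 + \frac{265 + P}{-340 + P + P^{2}}}$)
$\left(-397298 + 325646\right) \left(V{\left(410 \right)} - 373382\right) = \left(-397298 + 325646\right) \left(\frac{3 \left(340 - 410 - 410^{2}\right)}{-2645 + 6 \cdot 410 + 7 \cdot 410^{2}} - 373382\right) = - 71652 \left(\frac{3 \left(340 - 410 - 168100\right)}{-2645 + 2460 + 7 \cdot 168100} - 373382\right) = - 71652 \left(\frac{3 \left(340 - 410 - 168100\right)}{-2645 + 2460 + 1176700} - 373382\right) = - 71652 \left(3 \cdot \frac{1}{1176515} \left(-168170\right) - 373382\right) = - 71652 \left(- \frac{100902}{235303} - 373382\right) = \left(-71652\right) \left(- \frac{87858005648}{235303}\right) = \frac{6295201820690496}{235303}$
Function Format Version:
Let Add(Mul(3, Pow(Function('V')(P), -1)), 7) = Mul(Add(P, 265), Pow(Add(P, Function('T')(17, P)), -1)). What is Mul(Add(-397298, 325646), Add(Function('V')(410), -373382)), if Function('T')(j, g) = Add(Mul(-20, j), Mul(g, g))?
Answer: Rational(6295201820690496, 235303) ≈ 2.6754e+10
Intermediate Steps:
Function('T')(j, g) = Add(Pow(g, 2), Mul(-20, j)) (Function('T')(j, g) = Add(Mul(-20, j), Pow(g, 2)) = Add(Pow(g, 2), Mul(-20, j)))
Function('V')(P) = Mul(3, Pow(Add(-7, Mul(Pow(Add(-340, P, Pow(P, 2)), -1), Add(265, P))), -1)) (Function('V')(P) = Mul(3, Pow(Add(-7, Mul(Add(P, 265), Pow(Add(P, Add(Pow(P, 2), Mul(-20, 17))), -1))), -1)) = Mul(3, Pow(Add(-7, Mul(Add(265, P), Pow(Add(P, Add(Pow(P, 2), -340)), -1))), -1)) = Mul(3, Pow(Add(-7, Mul(Add(265, P), Pow(Add(P, Add(-340, Pow(P, 2))), -1))), -1)) = Mul(3, Pow(Add(-7, Mul(Add(265, P), Pow(Add(-340, P, Pow(P, 2)), -1))), -1)) = Mul(3, Pow(Add(-7, Mul(Pow(Add(-340, P, Pow(P, 2)), -1), Add(265, P))), -1)))
Mul(Add(-397298, 325646), Add(Function('V')(410), -373382)) = Mul(Add(-397298, 325646), Add(Mul(3, Pow(Add(-2645, Mul(6, 410), Mul(7, Pow(410, 2))), -1), Add(340, Mul(-1, 410), Mul(-1, Pow(410, 2)))), -373382)) = Mul(-71652, Add(Mul(3, Pow(Add(-2645, 2460, Mul(7, 168100)), -1), Add(340, -410, Mul(-1, 168100))), -373382)) = Mul(-71652, Add(Mul(3, Pow(Add(-2645, 2460, 1176700), -1), Add(340, -410, -168100)), -373382)) = Mul(-71652, Add(Mul(3, Pow(1176515, -1), -168170), -373382)) = Mul(-71652, Add(Mul(3, Rational(1, 1176515), -168170), -373382)) = Mul(-71652, Add(Rational(-100902, 235303), -373382)) = Mul(-71652, Rational(-87858005648, 235303)) = Rational(6295201820690496, 235303)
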